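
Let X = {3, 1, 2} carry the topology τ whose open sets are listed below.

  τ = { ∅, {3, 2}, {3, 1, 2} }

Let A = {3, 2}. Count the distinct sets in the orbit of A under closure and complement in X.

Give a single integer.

4

complement {1}; its interior ∅; cl(A) = X∖∅ = {3, 1, 2}
With k = closure, c = complement:
  1. A     = {3, 2}
  2. kA    = {3, 1, 2}
  3. cA    = {1}
  4. ckA   = ∅
k, c of each give nothing new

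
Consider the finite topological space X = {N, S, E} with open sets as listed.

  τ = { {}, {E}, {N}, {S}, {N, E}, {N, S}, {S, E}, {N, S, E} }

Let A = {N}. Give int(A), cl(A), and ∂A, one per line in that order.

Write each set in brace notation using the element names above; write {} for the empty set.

open subsets of A: {}, {N}; so int(A) = {N}
closure: X∖int(X∖A) = X∖{S, E} = {N}
∂A = {N} minus {N} = {}

int(A) = {N}
cl(A)  = {N}
∂A     = {}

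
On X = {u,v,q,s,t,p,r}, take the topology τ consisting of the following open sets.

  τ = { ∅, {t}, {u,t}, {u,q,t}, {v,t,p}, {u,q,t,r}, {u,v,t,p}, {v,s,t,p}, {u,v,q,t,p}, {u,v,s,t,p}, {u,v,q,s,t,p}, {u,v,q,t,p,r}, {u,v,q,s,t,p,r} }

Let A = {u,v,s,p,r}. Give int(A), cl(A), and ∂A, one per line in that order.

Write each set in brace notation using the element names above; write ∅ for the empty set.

int(A) = ∅
cl(A)  = {u,v,q,s,p,r}
∂A     = {u,v,q,s,p,r}

opens ⊆ A: ∅; union → int = ∅
complement {q,t}; its interior {t}; cl(A) = X∖{t} = {u,v,q,s,p,r}
boundary = {u,v,q,s,p,r} ∖ ∅ = {u,v,q,s,p,r}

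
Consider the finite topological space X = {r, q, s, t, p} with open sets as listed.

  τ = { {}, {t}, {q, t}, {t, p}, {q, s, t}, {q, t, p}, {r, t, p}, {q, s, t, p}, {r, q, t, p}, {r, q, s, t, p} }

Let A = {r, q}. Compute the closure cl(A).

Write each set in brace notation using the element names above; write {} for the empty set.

complement {s, t, p}; its interior {t, p}; cl(A) = X∖{t, p} = {r, q, s}

{r, q, s}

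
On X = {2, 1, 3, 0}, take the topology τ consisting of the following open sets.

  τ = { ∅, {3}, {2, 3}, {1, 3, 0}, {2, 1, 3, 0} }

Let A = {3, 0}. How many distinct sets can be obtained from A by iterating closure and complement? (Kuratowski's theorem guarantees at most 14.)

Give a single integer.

6

cl via duality: int({2, 1}) = ∅, so X∖∅ = {2, 1, 3, 0}
Write k for closure, c for complement:
  1. A     = {3, 0}
  2. kA    = {2, 1, 3, 0}
  3. cA    = {2, 1}
  4. ckA   = ∅
  5. kcA   = {2, 1, 0}
  6. ckcA  = {3}
applying k or c yields no new set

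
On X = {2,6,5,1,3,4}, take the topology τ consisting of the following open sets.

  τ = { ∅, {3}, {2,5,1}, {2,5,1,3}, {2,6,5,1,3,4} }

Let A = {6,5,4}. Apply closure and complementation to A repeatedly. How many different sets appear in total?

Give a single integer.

X∖A={2,1,3}, int(X∖A)={3}, hence cl(A)={2,6,5,1,4}
Orbit (k=closure, c=complement):
  1. A     = {6,5,4}
  2. kA    = {2,6,5,1,4}
  3. cA    = {2,1,3}
  4. ckA   = {3}
  5. kcA   = {2,6,5,1,3,4}
  6. kckA  = {6,3,4}
  7. ckcA  = ∅
  8. ckckA = {2,5,1}
(closed under both — stop)

8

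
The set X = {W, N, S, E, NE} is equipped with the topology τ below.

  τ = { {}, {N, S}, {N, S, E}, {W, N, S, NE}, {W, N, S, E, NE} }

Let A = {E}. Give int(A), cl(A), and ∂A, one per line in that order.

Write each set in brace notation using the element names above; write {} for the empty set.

int(A) = {}
cl(A)  = {E}
∂A     = {E}

interior: largest open inside A is {} (from {})
cl via duality: int({W, N, S, NE}) = {W, N, S, NE}, so X∖{W, N, S, NE} = {E}
cl∖int = {E}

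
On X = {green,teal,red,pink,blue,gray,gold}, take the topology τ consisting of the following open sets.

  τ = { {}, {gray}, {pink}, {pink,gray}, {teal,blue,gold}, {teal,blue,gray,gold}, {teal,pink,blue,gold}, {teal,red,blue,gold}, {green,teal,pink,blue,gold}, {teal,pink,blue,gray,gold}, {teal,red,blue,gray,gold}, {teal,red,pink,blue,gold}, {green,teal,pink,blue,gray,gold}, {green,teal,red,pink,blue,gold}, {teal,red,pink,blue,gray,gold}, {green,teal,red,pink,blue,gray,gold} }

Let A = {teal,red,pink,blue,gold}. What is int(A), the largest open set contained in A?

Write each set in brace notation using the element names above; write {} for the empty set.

interior: largest open inside A is {teal,red,pink,blue,gold} (from {}, {pink}, {teal,blue,gold}, {teal,red,blue,gold}, {teal,pink,blue,gold}, {teal,red,pink,blue,gold})

{teal,red,pink,blue,gold}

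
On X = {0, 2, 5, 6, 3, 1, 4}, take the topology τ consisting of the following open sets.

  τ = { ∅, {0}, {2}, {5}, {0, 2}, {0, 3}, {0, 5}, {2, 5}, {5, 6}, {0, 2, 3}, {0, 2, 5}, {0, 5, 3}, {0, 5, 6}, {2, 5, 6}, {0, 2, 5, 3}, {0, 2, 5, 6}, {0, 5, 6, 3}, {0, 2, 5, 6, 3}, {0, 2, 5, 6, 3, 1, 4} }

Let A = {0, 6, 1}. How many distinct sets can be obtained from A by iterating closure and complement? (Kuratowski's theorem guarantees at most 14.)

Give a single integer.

10

complement {2, 5, 3, 4}; its interior {2, 5}; cl(A) = X∖{2, 5} = {0, 6, 3, 1, 4}
With k = closure, c = complement:
  1. A     = {0, 6, 1}
  2. kA    = {0, 6, 3, 1, 4}
  3. cA    = {2, 5, 3, 4}
  4. ckA   = {2, 5}
  5. kcA   = {2, 5, 6, 3, 1, 4}
  6. kckA  = {2, 5, 6, 1, 4}
  7. ckcA  = {0}
  8. ckckA = {0, 3}
  9. kckcA = {0, 3, 1, 4}
  10. ckckcA = {2, 5, 6}
k, c of each give nothing new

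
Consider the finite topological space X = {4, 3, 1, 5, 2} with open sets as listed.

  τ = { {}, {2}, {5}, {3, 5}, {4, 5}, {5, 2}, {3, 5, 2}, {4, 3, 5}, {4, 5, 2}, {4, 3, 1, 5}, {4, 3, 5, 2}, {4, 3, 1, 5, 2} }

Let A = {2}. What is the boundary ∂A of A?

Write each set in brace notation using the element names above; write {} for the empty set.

{}

U open, U⊆A: {}, {2}. int(A) = ⋃ = {2}
X∖A={4, 3, 1, 5}, int(X∖A)={4, 3, 1, 5}, hence cl(A)={2}
∂A: remove int from cl → {}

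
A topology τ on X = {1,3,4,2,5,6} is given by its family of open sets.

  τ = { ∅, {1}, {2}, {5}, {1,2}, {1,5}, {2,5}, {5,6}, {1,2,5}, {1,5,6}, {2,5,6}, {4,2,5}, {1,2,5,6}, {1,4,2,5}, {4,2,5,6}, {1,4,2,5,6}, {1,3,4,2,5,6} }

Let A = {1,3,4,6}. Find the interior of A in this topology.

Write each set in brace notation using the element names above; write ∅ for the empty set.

open subsets of A: ∅, {1}; so int(A) = {1}

{1}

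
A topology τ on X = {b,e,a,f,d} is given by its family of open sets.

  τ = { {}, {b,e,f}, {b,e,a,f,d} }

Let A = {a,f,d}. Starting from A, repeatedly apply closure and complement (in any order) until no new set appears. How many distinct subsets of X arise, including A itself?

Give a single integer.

closure: X∖int(X∖A) = X∖{} = {b,e,a,f,d}
Let k=closure and c=complement:
  1. A     = {a,f,d}
  2. kA    = {b,e,a,f,d}
  3. cA    = {b,e}
  4. ckA   = {}
— saturated at 4

4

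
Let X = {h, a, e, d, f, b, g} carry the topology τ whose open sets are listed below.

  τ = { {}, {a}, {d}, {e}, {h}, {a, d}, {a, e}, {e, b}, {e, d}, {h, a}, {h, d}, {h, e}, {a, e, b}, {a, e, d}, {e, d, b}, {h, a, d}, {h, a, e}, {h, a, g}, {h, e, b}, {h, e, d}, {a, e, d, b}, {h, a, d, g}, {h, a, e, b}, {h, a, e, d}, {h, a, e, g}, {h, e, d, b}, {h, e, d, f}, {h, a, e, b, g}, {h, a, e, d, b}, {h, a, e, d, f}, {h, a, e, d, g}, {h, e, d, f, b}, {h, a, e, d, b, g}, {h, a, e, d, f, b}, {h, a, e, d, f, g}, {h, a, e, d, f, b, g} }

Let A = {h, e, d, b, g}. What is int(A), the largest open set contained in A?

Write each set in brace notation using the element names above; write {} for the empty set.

interior: largest open inside A is {h, e, d, b} (from {}, {h}, {e}, {d}, {h, e}, {e, d}, {h, d}, {e, b}, {h, e, d}, {h, e, b}, {e, d, b}, {h, e, d, b})

{h, e, d, b}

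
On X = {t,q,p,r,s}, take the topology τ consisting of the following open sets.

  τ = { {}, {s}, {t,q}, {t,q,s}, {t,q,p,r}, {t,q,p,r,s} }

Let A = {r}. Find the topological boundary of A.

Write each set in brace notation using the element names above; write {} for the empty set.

U open, U⊆A: {}. int(A) = ⋃ = {}
X∖A={t,q,p,s}, int(X∖A)={t,q,s}, hence cl(A)={p,r}
∂A: remove int from cl → {p,r}

{p,r}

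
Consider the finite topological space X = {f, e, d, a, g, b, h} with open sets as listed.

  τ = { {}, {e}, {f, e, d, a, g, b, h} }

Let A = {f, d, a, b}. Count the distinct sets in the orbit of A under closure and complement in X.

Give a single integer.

cl via duality: int({e, g, h}) = {e}, so X∖{e} = {f, d, a, g, b, h}
Write k for closure, c for complement:
  1. A     = {f, d, a, b}
  2. kA    = {f, d, a, g, b, h}
  3. cA    = {e, g, h}
  4. ckA   = {e}
  5. kcA   = {f, e, d, a, g, b, h}
  6. ckcA  = {}
applying k or c yields no new set

6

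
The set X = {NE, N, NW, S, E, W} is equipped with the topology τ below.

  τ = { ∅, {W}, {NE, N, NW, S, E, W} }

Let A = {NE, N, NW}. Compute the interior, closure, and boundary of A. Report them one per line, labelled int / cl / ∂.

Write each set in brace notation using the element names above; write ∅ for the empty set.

int(A) = ∅
cl(A)  = {NE, N, NW, S, E}
∂A     = {NE, N, NW, S, E}

open subsets of A: ∅; so int(A) = ∅
closure: X∖int(X∖A) = X∖{W} = {NE, N, NW, S, E}
∂A = {NE, N, NW, S, E} minus ∅ = {NE, N, NW, S, E}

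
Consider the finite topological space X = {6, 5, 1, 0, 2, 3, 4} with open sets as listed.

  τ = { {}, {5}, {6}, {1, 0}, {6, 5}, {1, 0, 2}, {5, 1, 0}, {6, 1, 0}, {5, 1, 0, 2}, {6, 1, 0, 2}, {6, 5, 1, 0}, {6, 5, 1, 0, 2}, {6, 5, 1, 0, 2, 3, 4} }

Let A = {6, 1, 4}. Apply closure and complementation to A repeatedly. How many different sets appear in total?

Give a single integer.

10

cl via duality: int({5, 0, 2, 3}) = {5}, so X∖{5} = {6, 1, 0, 2, 3, 4}
Write k for closure, c for complement:
  1. A     = {6, 1, 4}
  2. kA    = {6, 1, 0, 2, 3, 4}
  3. cA    = {5, 0, 2, 3}
  4. ckA   = {5}
  5. kcA   = {5, 1, 0, 2, 3, 4}
  6. kckA  = {5, 3, 4}
  7. ckcA  = {6}
  8. ckckA = {6, 1, 0, 2}
  9. kckcA = {6, 3, 4}
  10. ckckcA = {5, 1, 0, 2}
applying k or c yields no new set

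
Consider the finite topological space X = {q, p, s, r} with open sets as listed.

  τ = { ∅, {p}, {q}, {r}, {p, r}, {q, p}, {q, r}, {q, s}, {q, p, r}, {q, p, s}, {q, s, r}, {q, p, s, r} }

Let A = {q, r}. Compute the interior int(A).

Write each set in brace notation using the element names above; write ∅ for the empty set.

opens ⊆ A: ∅, {q}, {r}, {q, r}; union → int = {q, r}

{q, r}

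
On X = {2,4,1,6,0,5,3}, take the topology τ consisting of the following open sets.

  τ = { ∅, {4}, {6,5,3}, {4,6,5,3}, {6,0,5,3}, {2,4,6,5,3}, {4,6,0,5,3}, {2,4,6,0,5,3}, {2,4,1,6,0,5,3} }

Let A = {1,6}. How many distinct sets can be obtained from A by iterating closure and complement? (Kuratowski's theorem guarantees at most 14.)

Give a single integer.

8

X∖A={2,4,0,5,3}, int(X∖A)={4}, hence cl(A)={2,1,6,0,5,3}
Orbit (k=closure, c=complement):
  1. A     = {1,6}
  2. kA    = {2,1,6,0,5,3}
  3. cA    = {2,4,0,5,3}
  4. ckA   = {4}
  5. kcA   = {2,4,1,6,0,5,3}
  6. kckA  = {2,4,1}
  7. ckcA  = ∅
  8. ckckA = {6,0,5,3}
(closed under both — stop)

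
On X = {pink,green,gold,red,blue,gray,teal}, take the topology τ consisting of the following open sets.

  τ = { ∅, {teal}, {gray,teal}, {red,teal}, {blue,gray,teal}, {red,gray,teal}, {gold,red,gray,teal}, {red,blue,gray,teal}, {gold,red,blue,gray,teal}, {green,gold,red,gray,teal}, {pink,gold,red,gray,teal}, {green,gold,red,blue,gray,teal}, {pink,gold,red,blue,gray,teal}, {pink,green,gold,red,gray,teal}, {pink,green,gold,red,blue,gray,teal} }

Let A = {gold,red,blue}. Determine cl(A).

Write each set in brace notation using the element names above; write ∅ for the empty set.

{pink,green,gold,red,blue}

cl via duality: int({pink,green,gray,teal}) = {gray,teal}, so X∖{gray,teal} = {pink,green,gold,red,blue}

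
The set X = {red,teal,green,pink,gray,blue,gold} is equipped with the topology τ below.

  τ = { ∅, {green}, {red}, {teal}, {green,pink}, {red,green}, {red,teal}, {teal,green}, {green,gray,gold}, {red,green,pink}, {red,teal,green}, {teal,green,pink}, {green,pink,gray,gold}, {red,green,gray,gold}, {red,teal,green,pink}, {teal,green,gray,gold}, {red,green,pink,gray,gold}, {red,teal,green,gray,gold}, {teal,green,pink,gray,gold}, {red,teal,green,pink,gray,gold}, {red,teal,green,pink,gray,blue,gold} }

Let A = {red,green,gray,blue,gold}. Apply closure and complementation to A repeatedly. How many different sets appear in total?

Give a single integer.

8

closure: X∖int(X∖A) = X∖{teal} = {red,green,pink,gray,blue,gold}
Let k=closure and c=complement:
  1. A     = {red,green,gray,blue,gold}
  2. kA    = {red,green,pink,gray,blue,gold}
  3. cA    = {teal,pink}
  4. ckA   = {teal}
  5. kcA   = {teal,pink,blue}
  6. kckA  = {teal,blue}
  7. ckcA  = {red,green,gray,gold}
  8. ckckA = {red,green,pink,gray,gold}
— saturated at 8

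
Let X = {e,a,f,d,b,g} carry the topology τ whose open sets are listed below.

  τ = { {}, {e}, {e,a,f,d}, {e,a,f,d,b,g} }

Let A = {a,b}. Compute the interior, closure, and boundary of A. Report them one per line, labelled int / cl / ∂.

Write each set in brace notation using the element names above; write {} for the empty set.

int(A) = {}
cl(A)  = {a,f,d,b,g}
∂A     = {a,f,d,b,g}

interior: largest open inside A is {} (from {})
cl via duality: int({e,f,d,g}) = {e}, so X∖{e} = {a,f,d,b,g}
cl∖int = {a,f,d,b,g}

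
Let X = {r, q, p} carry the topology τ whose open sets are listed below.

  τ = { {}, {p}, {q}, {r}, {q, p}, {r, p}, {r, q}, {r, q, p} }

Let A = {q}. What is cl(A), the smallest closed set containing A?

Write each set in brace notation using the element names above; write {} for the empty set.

complement {r, p}; its interior {r, p}; cl(A) = X∖{r, p} = {q}

{q}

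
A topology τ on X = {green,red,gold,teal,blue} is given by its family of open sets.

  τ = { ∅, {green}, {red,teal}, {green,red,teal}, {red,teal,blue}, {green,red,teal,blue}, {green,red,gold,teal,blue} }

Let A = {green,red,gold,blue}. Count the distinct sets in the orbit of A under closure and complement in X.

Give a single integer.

complement {teal}; its interior ∅; cl(A) = X∖∅ = {green,red,gold,teal,blue}
With k = closure, c = complement:
  1. A     = {green,red,gold,blue}
  2. kA    = {green,red,gold,teal,blue}
  3. cA    = {teal}
  4. ckA   = ∅
  5. kcA   = {red,gold,teal,blue}
  6. ckcA  = {green}
  7. kckcA = {green,gold}
  8. ckckcA = {red,teal,blue}
k, c of each give nothing new

8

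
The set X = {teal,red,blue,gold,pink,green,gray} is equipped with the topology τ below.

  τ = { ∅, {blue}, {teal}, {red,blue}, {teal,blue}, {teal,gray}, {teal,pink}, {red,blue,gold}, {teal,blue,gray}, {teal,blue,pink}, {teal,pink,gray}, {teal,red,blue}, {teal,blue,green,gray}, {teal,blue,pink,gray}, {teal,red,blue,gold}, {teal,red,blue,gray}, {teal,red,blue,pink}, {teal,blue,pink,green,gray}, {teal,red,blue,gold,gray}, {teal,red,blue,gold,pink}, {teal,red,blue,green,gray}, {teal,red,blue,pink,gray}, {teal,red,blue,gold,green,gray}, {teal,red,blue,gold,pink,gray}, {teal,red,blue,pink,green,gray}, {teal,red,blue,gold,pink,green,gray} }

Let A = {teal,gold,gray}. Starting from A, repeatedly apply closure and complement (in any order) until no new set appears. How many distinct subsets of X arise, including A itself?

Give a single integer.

complement {red,blue,pink,green}; its interior {red,blue}; cl(A) = X∖{red,blue} = {teal,gold,pink,green,gray}
With k = closure, c = complement:
  1. A     = {teal,gold,gray}
  2. kA    = {teal,gold,pink,green,gray}
  3. cA    = {red,blue,pink,green}
  4. ckA   = {red,blue}
  5. kcA   = {red,blue,gold,pink,green}
  6. kckA  = {red,blue,gold,green}
  7. ckcA  = {teal,gray}
  8. ckckA = {teal,pink,gray}
  9. kckcA = {teal,pink,green,gray}
  10. ckckcA = {red,blue,gold}
k, c of each give nothing new

10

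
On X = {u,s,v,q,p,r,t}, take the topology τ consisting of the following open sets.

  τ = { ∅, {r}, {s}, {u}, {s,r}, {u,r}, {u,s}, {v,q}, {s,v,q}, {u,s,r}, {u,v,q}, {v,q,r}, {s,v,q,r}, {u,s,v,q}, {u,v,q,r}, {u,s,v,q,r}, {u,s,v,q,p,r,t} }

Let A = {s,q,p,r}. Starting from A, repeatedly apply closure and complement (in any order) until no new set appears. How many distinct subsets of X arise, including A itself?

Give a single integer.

10

cl via duality: int({u,v,t}) = {u}, so X∖{u} = {s,v,q,p,r,t}
Write k for closure, c for complement:
  1. A     = {s,q,p,r}
  2. kA    = {s,v,q,p,r,t}
  3. cA    = {u,v,t}
  4. ckA   = {u}
  5. kcA   = {u,v,q,p,t}
  6. kckA  = {u,p,t}
  7. ckcA  = {s,r}
  8. ckckA = {s,v,q,r}
  9. kckcA = {s,p,r,t}
  10. ckckcA = {u,v,q}
applying k or c yields no new set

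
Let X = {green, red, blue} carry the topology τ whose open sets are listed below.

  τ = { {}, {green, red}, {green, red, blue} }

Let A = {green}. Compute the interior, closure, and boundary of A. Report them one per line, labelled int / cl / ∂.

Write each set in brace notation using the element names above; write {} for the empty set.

open subsets of A: {}; so int(A) = {}
closure: X∖int(X∖A) = X∖{} = {green, red, blue}
∂A = {green, red, blue} minus {} = {green, red, blue}

int(A) = {}
cl(A)  = {green, red, blue}
∂A     = {green, red, blue}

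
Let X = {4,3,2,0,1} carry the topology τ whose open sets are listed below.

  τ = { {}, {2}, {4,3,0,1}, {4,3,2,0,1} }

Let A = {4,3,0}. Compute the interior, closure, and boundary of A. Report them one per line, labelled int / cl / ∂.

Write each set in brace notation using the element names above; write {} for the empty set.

opens ⊆ A: {}; union → int = {}
complement {2,1}; its interior {2}; cl(A) = X∖{2} = {4,3,0,1}
boundary = {4,3,0,1} ∖ {} = {4,3,0,1}

int(A) = {}
cl(A)  = {4,3,0,1}
∂A     = {4,3,0,1}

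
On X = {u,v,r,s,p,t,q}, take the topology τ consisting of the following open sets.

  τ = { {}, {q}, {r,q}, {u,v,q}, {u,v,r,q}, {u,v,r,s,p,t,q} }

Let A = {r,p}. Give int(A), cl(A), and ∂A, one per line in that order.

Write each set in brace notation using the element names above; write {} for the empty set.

int(A) = {}
cl(A)  = {r,s,p,t}
∂A     = {r,s,p,t}

opens ⊆ A: {}; union → int = {}
complement {u,v,s,t,q}; its interior {u,v,q}; cl(A) = X∖{u,v,q} = {r,s,p,t}
boundary = {r,s,p,t} ∖ {} = {r,s,p,t}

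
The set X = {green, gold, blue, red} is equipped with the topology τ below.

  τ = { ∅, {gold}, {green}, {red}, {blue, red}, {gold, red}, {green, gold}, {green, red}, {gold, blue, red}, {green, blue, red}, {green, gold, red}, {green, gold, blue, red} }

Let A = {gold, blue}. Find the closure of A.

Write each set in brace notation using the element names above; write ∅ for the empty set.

{gold, blue}

cl via duality: int({green, red}) = {green, red}, so X∖{green, red} = {gold, blue}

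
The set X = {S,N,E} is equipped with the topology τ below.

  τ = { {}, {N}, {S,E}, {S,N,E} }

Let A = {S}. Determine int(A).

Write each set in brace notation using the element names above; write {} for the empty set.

open subsets of A: {}; so int(A) = {}

{}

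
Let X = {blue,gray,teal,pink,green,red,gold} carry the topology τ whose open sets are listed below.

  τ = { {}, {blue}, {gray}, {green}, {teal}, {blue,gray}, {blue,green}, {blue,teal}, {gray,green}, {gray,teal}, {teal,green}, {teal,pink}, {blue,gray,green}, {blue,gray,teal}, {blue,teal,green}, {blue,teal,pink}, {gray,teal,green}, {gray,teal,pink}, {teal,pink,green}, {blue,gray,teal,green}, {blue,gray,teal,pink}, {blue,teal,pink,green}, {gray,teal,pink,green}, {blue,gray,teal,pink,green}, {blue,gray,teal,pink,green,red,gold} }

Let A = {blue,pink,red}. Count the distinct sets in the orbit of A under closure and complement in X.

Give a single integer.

X∖A={gray,teal,green,gold}, int(X∖A)={gray,teal,green}, hence cl(A)={blue,pink,red,gold}
Orbit (k=closure, c=complement):
  1. A     = {blue,pink,red}
  2. kA    = {blue,pink,red,gold}
  3. cA    = {gray,teal,green,gold}
  4. ckA   = {gray,teal,green}
  5. kcA   = {gray,teal,pink,green,red,gold}
  6. ckcA  = {blue}
  7. kckcA = {blue,red,gold}
  8. ckckcA = {gray,teal,pink,green}
(closed under both — stop)

8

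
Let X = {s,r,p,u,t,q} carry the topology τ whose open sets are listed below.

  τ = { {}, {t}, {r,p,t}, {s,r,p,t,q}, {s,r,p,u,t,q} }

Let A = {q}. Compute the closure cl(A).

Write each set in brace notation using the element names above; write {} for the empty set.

complement {s,r,p,u,t}; its interior {r,p,t}; cl(A) = X∖{r,p,t} = {s,u,q}

{s,u,q}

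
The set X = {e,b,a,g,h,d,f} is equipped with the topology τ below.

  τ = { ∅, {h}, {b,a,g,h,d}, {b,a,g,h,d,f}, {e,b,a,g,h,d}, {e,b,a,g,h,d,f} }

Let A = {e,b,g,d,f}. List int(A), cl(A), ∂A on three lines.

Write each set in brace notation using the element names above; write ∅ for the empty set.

interior: largest open inside A is ∅ (from ∅)
cl via duality: int({a,h}) = {h}, so X∖{h} = {e,b,a,g,d,f}
cl∖int = {e,b,a,g,d,f}

int(A) = ∅
cl(A)  = {e,b,a,g,d,f}
∂A     = {e,b,a,g,d,f}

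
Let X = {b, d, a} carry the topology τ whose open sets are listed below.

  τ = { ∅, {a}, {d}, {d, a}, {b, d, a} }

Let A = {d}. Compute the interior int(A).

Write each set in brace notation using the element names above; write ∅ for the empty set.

U open, U⊆A: ∅, {d}. int(A) = ⋃ = {d}

{d}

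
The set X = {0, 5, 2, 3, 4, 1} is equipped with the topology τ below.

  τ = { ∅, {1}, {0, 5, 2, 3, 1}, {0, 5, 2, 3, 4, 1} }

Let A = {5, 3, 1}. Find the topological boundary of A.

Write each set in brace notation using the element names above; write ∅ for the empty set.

open subsets of A: ∅, {1}; so int(A) = {1}
closure: X∖int(X∖A) = X∖∅ = {0, 5, 2, 3, 4, 1}
∂A = {0, 5, 2, 3, 4, 1} minus {1} = {0, 5, 2, 3, 4}

{0, 5, 2, 3, 4}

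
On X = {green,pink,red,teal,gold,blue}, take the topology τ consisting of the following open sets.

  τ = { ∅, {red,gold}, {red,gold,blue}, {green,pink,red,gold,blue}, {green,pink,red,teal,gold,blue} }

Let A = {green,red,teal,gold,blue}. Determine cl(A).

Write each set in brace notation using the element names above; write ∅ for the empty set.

{green,pink,red,teal,gold,blue}

closure: X∖int(X∖A) = X∖∅ = {green,pink,red,teal,gold,blue}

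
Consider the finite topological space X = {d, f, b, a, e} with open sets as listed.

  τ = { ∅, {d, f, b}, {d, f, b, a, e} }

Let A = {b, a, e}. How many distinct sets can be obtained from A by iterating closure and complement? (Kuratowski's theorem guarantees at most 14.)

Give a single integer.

cl via duality: int({d, f}) = ∅, so X∖∅ = {d, f, b, a, e}
Write k for closure, c for complement:
  1. A     = {b, a, e}
  2. kA    = {d, f, b, a, e}
  3. cA    = {d, f}
  4. ckA   = ∅
applying k or c yields no new set

4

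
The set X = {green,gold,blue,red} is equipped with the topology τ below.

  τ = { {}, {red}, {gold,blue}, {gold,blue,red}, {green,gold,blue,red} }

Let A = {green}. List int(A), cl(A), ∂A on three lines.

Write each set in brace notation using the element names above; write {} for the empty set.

interior: largest open inside A is {} (from {})
cl via duality: int({gold,blue,red}) = {gold,blue,red}, so X∖{gold,blue,red} = {green}
cl∖int = {green}

int(A) = {}
cl(A)  = {green}
∂A     = {green}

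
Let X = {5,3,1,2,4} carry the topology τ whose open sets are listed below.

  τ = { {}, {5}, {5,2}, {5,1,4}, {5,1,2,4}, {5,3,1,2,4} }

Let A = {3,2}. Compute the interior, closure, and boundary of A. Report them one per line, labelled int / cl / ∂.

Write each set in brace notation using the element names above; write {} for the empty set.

int(A) = {}
cl(A)  = {3,2}
∂A     = {3,2}

interior: largest open inside A is {} (from {})
cl via duality: int({5,1,4}) = {5,1,4}, so X∖{5,1,4} = {3,2}
cl∖int = {3,2}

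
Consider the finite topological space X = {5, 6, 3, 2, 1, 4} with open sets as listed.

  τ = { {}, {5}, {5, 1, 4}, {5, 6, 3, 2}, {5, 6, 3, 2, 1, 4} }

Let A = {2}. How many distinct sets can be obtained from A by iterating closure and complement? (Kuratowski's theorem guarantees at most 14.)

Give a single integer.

cl via duality: int({5, 6, 3, 1, 4}) = {5, 1, 4}, so X∖{5, 1, 4} = {6, 3, 2}
Write k for closure, c for complement:
  1. A     = {2}
  2. kA    = {6, 3, 2}
  3. cA    = {5, 6, 3, 1, 4}
  4. ckA   = {5, 1, 4}
  5. kcA   = {5, 6, 3, 2, 1, 4}
  6. ckcA  = {}
applying k or c yields no new set

6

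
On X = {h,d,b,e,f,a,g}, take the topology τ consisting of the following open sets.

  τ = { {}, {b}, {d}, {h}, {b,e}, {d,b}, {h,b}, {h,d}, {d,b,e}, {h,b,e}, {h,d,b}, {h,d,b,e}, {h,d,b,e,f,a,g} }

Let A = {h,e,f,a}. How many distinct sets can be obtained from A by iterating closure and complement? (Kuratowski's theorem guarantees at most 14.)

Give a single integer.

8

complement {d,b,g}; its interior {d,b}; cl(A) = X∖{d,b} = {h,e,f,a,g}
With k = closure, c = complement:
  1. A     = {h,e,f,a}
  2. kA    = {h,e,f,a,g}
  3. cA    = {d,b,g}
  4. ckA   = {d,b}
  5. kcA   = {d,b,e,f,a,g}
  6. ckcA  = {h}
  7. kckcA = {h,f,a,g}
  8. ckckcA = {d,b,e}
k, c of each give nothing new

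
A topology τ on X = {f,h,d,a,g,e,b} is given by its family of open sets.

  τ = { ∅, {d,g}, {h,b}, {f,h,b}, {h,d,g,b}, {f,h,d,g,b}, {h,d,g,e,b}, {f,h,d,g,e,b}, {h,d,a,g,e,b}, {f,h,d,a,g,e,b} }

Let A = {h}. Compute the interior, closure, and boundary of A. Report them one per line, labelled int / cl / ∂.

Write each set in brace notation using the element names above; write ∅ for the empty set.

opens ⊆ A: ∅; union → int = ∅
complement {f,d,a,g,e,b}; its interior {d,g}; cl(A) = X∖{d,g} = {f,h,a,e,b}
boundary = {f,h,a,e,b} ∖ ∅ = {f,h,a,e,b}

int(A) = ∅
cl(A)  = {f,h,a,e,b}
∂A     = {f,h,a,e,b}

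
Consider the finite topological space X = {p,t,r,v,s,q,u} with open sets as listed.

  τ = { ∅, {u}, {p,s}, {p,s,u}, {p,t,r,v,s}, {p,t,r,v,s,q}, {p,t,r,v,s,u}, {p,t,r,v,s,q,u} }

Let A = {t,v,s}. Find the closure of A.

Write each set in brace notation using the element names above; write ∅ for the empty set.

X∖A={p,r,q,u}, int(X∖A)={u}, hence cl(A)={p,t,r,v,s,q}

{p,t,r,v,s,q}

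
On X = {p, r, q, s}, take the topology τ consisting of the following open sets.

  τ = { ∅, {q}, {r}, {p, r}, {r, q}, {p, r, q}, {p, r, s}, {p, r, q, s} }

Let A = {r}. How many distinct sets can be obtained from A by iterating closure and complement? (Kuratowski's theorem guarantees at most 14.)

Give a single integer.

cl via duality: int({p, q, s}) = {q}, so X∖{q} = {p, r, s}
Write k for closure, c for complement:
  1. A     = {r}
  2. kA    = {p, r, s}
  3. cA    = {p, q, s}
  4. ckA   = {q}
applying k or c yields no new set

4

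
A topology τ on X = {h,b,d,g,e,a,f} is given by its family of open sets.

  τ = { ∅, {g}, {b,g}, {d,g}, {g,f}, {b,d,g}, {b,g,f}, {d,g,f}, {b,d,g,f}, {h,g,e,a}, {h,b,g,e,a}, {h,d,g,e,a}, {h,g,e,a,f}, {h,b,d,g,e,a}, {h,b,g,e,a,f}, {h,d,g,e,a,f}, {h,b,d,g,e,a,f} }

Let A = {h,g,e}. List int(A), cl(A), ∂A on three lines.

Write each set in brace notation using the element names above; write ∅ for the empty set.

int(A) = {g}
cl(A)  = {h,b,d,g,e,a,f}
∂A     = {h,b,d,e,a,f}

open subsets of A: ∅, {g}; so int(A) = {g}
closure: X∖int(X∖A) = X∖∅ = {h,b,d,g,e,a,f}
∂A = {h,b,d,g,e,a,f} minus {g} = {h,b,d,e,a,f}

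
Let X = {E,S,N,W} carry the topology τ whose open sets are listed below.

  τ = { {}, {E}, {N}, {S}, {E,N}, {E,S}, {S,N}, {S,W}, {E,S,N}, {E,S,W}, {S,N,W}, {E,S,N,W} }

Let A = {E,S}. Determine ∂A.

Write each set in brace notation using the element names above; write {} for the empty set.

{W}

opens ⊆ A: {}, {S}, {E}, {E,S}; union → int = {E,S}
complement {N,W}; its interior {N}; cl(A) = X∖{N} = {E,S,W}
boundary = {E,S,W} ∖ {E,S} = {W}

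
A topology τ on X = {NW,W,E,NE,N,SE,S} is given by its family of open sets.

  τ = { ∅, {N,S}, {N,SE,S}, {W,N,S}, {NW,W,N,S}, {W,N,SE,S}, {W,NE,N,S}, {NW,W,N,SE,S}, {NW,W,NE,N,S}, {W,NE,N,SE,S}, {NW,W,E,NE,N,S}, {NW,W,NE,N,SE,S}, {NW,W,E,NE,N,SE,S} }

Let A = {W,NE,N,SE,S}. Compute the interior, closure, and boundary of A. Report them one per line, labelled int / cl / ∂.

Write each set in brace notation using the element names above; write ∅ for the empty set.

U open, U⊆A: ∅, {N,S}, {W,N,S}, {N,SE,S}, {W,NE,N,S}, {W,N,SE,S}, {W,NE,N,SE,S}. int(A) = ⋃ = {W,NE,N,SE,S}
X∖A={NW,E}, int(X∖A)=∅, hence cl(A)={NW,W,E,NE,N,SE,S}
∂A: remove int from cl → {NW,E}

int(A) = {W,NE,N,SE,S}
cl(A)  = {NW,W,E,NE,N,SE,S}
∂A     = {NW,E}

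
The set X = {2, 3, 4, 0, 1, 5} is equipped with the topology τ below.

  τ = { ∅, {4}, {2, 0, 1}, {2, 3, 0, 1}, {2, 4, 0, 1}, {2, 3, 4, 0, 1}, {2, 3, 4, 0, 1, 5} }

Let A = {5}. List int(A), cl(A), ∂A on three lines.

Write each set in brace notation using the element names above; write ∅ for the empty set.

int(A) = ∅
cl(A)  = {5}
∂A     = {5}

open subsets of A: ∅; so int(A) = ∅
closure: X∖int(X∖A) = X∖{2, 3, 4, 0, 1} = {5}
∂A = {5} minus ∅ = {5}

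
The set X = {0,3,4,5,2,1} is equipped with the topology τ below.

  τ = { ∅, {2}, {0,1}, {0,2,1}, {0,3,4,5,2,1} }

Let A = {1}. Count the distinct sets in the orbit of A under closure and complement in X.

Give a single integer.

complement {0,3,4,5,2}; its interior {2}; cl(A) = X∖{2} = {0,3,4,5,1}
With k = closure, c = complement:
  1. A     = {1}
  2. kA    = {0,3,4,5,1}
  3. cA    = {0,3,4,5,2}
  4. ckA   = {2}
  5. kcA   = {0,3,4,5,2,1}
  6. kckA  = {3,4,5,2}
  7. ckcA  = ∅
  8. ckckA = {0,1}
k, c of each give nothing new

8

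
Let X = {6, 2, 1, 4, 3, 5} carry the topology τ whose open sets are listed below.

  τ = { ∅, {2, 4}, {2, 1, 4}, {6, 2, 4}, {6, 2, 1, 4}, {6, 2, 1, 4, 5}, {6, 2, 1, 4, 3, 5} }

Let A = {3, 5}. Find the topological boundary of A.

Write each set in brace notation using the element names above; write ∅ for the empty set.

{3, 5}

open subsets of A: ∅; so int(A) = ∅
closure: X∖int(X∖A) = X∖{6, 2, 1, 4} = {3, 5}
∂A = {3, 5} minus ∅ = {3, 5}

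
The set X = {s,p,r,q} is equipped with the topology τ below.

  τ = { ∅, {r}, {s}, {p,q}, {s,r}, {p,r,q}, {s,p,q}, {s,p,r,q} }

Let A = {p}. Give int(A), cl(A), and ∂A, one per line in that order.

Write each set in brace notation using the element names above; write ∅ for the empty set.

int(A) = ∅
cl(A)  = {p,q}
∂A     = {p,q}

open subsets of A: ∅; so int(A) = ∅
closure: X∖int(X∖A) = X∖{s,r} = {p,q}
∂A = {p,q} minus ∅ = {p,q}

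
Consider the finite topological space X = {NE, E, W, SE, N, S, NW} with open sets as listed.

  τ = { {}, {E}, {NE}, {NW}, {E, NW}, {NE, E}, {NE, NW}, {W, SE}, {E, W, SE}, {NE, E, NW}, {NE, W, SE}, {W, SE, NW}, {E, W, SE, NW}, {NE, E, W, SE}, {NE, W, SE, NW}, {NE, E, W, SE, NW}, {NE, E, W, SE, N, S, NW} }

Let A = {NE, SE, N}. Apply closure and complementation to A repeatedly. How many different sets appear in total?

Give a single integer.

closure: X∖int(X∖A) = X∖{E, NW} = {NE, W, SE, N, S}
Let k=closure and c=complement:
  1. A     = {NE, SE, N}
  2. kA    = {NE, W, SE, N, S}
  3. cA    = {E, W, S, NW}
  4. ckA   = {E, NW}
  5. kcA   = {E, W, SE, N, S, NW}
  6. kckA  = {E, N, S, NW}
  7. ckcA  = {NE}
  8. ckckA = {NE, W, SE}
  9. kckcA = {NE, N, S}
  10. ckckcA = {E, W, SE, NW}
— saturated at 10

10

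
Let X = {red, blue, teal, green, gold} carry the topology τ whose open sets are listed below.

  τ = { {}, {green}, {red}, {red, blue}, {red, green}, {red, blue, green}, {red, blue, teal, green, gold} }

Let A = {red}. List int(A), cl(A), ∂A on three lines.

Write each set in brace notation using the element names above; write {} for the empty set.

int(A) = {red}
cl(A)  = {red, blue, teal, gold}
∂A     = {blue, teal, gold}

open subsets of A: {}, {red}; so int(A) = {red}
closure: X∖int(X∖A) = X∖{green} = {red, blue, teal, gold}
∂A = {red, blue, teal, gold} minus {red} = {blue, teal, gold}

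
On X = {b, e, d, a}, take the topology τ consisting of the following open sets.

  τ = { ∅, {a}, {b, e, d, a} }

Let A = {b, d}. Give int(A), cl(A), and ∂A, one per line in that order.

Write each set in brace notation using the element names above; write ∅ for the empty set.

int(A) = ∅
cl(A)  = {b, e, d}
∂A     = {b, e, d}

U open, U⊆A: ∅. int(A) = ⋃ = ∅
X∖A={e, a}, int(X∖A)={a}, hence cl(A)={b, e, d}
∂A: remove int from cl → {b, e, d}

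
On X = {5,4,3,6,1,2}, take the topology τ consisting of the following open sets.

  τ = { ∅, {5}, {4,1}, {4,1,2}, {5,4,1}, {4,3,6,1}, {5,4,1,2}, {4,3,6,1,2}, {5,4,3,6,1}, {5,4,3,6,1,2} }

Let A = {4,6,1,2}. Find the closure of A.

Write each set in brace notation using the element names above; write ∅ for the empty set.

X∖A={5,3}, int(X∖A)={5}, hence cl(A)={4,3,6,1,2}

{4,3,6,1,2}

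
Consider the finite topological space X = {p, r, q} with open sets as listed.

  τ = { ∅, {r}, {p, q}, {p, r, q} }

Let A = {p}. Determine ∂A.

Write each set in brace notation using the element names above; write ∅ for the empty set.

interior: largest open inside A is ∅ (from ∅)
cl via duality: int({r, q}) = {r}, so X∖{r} = {p, q}
cl∖int = {p, q}

{p, q}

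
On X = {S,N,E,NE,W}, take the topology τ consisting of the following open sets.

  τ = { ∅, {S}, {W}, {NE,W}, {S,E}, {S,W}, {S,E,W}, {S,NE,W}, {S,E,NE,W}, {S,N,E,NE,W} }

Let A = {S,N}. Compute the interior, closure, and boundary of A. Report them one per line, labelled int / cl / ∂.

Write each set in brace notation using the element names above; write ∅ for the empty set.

int(A) = {S}
cl(A)  = {S,N,E}
∂A     = {N,E}

open subsets of A: ∅, {S}; so int(A) = {S}
closure: X∖int(X∖A) = X∖{NE,W} = {S,N,E}
∂A = {S,N,E} minus {S} = {N,E}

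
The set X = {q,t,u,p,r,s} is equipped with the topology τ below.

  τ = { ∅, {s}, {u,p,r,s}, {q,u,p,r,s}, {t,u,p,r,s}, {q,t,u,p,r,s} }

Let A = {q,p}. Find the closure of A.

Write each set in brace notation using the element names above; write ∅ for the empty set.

{q,t,u,p,r}

closure: X∖int(X∖A) = X∖{s} = {q,t,u,p,r}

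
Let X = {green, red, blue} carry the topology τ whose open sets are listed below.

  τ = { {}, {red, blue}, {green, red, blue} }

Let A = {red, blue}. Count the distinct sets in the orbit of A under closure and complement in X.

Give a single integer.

X∖A={green}, int(X∖A)={}, hence cl(A)={green, red, blue}
Orbit (k=closure, c=complement):
  1. A     = {red, blue}
  2. kA    = {green, red, blue}
  3. cA    = {green}
  4. ckA   = {}
(closed under both — stop)

4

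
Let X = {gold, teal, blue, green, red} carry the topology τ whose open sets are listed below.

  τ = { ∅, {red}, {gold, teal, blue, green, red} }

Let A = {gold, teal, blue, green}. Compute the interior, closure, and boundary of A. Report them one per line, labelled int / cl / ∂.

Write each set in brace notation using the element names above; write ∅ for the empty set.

U open, U⊆A: ∅. int(A) = ⋃ = ∅
X∖A={red}, int(X∖A)={red}, hence cl(A)={gold, teal, blue, green}
∂A: remove int from cl → {gold, teal, blue, green}

int(A) = ∅
cl(A)  = {gold, teal, blue, green}
∂A     = {gold, teal, blue, green}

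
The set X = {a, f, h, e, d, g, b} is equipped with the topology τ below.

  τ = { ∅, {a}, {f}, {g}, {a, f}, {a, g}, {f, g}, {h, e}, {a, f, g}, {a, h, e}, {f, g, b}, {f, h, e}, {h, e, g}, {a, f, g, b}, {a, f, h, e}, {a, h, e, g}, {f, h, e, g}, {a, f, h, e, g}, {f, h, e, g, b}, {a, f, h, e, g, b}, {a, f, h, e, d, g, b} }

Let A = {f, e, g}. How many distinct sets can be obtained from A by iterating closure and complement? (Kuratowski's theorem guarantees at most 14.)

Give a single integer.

12

closure: X∖int(X∖A) = X∖{a} = {f, h, e, d, g, b}
Let k=closure and c=complement:
  1. A     = {f, e, g}
  2. kA    = {f, h, e, d, g, b}
  3. cA    = {a, h, d, b}
  4. ckA   = {a}
  5. kcA   = {a, h, e, d, b}
  6. kckA  = {a, d}
  7. ckcA  = {f, g}
  8. ckckA = {f, h, e, g, b}
  9. kckcA = {f, d, g, b}
  10. ckckcA = {a, h, e}
  11. kckckcA = {a, h, e, d}
  12. ckckckcA = {f, g, b}
— saturated at 12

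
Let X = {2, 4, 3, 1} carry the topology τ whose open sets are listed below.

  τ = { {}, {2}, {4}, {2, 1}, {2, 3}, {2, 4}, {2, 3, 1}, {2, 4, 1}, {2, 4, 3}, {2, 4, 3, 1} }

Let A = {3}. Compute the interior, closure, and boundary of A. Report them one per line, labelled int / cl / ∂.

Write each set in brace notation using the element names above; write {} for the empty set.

opens ⊆ A: {}; union → int = {}
complement {2, 4, 1}; its interior {2, 4, 1}; cl(A) = X∖{2, 4, 1} = {3}
boundary = {3} ∖ {} = {3}

int(A) = {}
cl(A)  = {3}
∂A     = {3}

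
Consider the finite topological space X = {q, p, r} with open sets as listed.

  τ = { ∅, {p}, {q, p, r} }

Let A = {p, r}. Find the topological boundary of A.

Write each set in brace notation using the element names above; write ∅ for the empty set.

{q, r}

interior: largest open inside A is {p} (from ∅, {p})
cl via duality: int({q}) = ∅, so X∖∅ = {q, p, r}
cl∖int = {q, r}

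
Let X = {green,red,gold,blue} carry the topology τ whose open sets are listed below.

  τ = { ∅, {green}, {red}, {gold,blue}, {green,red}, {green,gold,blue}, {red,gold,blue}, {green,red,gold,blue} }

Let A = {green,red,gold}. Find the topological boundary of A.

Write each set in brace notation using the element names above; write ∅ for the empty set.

open subsets of A: ∅, {red}, {green}, {green,red}; so int(A) = {green,red}
closure: X∖int(X∖A) = X∖∅ = {green,red,gold,blue}
∂A = {green,red,gold,blue} minus {green,red} = {gold,blue}

{gold,blue}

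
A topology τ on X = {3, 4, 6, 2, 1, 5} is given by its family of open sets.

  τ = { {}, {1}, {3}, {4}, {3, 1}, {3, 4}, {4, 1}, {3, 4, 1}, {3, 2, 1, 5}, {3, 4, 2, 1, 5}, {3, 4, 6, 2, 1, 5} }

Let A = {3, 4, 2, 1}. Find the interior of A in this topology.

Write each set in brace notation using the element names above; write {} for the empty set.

open subsets of A: {}, {4}, {3}, {1}, {3, 4}, {3, 1}, {4, 1}, {3, 4, 1}; so int(A) = {3, 4, 1}

{3, 4, 1}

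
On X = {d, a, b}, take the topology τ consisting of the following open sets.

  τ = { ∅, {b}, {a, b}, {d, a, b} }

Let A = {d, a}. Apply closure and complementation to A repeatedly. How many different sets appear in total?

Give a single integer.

complement {b}; its interior {b}; cl(A) = X∖{b} = {d, a}
With k = closure, c = complement:
  1. A     = {d, a}
  2. cA    = {b}
  3. kcA   = {d, a, b}
  4. ckcA  = ∅
k, c of each give nothing new

4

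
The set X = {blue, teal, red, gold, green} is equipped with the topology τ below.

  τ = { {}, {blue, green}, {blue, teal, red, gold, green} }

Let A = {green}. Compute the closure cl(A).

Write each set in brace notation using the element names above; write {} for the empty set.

{blue, teal, red, gold, green}

closure: X∖int(X∖A) = X∖{} = {blue, teal, red, gold, green}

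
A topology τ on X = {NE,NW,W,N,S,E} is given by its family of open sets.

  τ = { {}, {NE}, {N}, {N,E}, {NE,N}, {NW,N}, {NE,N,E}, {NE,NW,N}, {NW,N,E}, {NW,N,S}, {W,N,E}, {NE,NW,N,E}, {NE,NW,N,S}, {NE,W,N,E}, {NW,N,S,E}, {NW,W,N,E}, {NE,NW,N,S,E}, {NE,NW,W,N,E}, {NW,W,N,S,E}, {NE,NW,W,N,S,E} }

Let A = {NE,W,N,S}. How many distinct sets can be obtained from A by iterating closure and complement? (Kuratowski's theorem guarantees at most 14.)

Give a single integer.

closure: X∖int(X∖A) = X∖{} = {NE,NW,W,N,S,E}
Let k=closure and c=complement:
  1. A     = {NE,W,N,S}
  2. kA    = {NE,NW,W,N,S,E}
  3. cA    = {NW,E}
  4. ckA   = {}
  5. kcA   = {NW,W,S,E}
  6. ckcA  = {NE,N}
— saturated at 6

6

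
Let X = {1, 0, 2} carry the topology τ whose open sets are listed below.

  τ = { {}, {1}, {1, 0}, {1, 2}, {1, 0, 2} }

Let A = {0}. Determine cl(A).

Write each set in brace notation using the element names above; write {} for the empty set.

{0}

closure: X∖int(X∖A) = X∖{1, 2} = {0}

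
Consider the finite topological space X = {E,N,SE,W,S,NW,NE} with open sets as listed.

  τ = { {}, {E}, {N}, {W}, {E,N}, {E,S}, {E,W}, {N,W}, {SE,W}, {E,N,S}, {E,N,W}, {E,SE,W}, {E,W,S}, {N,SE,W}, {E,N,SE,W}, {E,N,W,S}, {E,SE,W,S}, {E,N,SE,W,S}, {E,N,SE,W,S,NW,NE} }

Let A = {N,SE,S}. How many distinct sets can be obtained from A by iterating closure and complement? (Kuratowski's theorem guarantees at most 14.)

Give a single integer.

8

closure: X∖int(X∖A) = X∖{E,W} = {N,SE,S,NW,NE}
Let k=closure and c=complement:
  1. A     = {N,SE,S}
  2. kA    = {N,SE,S,NW,NE}
  3. cA    = {E,W,NW,NE}
  4. ckA   = {E,W}
  5. kcA   = {E,SE,W,S,NW,NE}
  6. ckcA  = {N}
  7. kckcA = {N,NW,NE}
  8. ckckcA = {E,SE,W,S}
— saturated at 8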